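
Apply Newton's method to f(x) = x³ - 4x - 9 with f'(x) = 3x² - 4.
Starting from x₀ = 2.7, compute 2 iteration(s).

f(x) = x³ - 4x - 9
f'(x) = 3x² - 4
x₀ = 2.7

Newton-Raphson formula: x_{n+1} = x_n - f(x_n)/f'(x_n)

Iteration 1:
  f(2.700000) = -0.117000
  f'(2.700000) = 17.870000
  x_1 = 2.700000 - (-0.117000)/17.870000 = 2.706547
Iteration 2:
  f(2.706547) = 0.000348
  f'(2.706547) = 17.976195
  x_2 = 2.706547 - 0.000348/17.976195 = 2.706528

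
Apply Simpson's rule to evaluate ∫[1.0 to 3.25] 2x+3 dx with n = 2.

f(x) = 2x+3
a = 1.0, b = 3.25, n = 2
h = (b - a)/n = 1.125000

Simpson's rule: (h/3)[f(x₀) + 4f(x₁) + 2f(x₂) + ... + f(xₙ)]

x_0 = 1.0000, f(x_0) = 5.000000, coefficient = 1
x_1 = 2.1250, f(x_1) = 7.250000, coefficient = 4
x_2 = 3.2500, f(x_2) = 9.500000, coefficient = 1

I ≈ (1.125000/3) × 43.500000 = 16.312500
Exact value: 16.312500
Error: 0.000000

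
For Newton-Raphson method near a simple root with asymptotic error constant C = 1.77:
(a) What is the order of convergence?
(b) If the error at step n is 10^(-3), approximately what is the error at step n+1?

(a) Newton-Raphson has quadratic (order 2) convergence near simple roots.
    This means |e_{n+1}| ≈ C|e_n|².

(b) With |e_n| = 10^(-3) and C = 1.77:
    |e_{n+1}| ≈ 1.77 × (10^(-3))² = 1.77 × 10^(-6)

(a) 2 (quadratic); (b) |e_{n+1}| ≈ 1.770e-06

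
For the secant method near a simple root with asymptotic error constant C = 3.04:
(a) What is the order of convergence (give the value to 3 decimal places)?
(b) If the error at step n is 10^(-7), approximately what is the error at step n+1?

(a) Secant method has superlinear convergence with order φ = (1+√5)/2 ≈ 1.618.
    This means |e_{n+1}| ≈ C|e_n|^1.618.

(b) With |e_n| = 10^(-7) and C = 3.04:
    |e_{n+1}| ≈ 3.04 × (10^(-7))^1.618 = 3.04 × 10^(-11.33)

(a) ≈ 1.618 (golden ratio); (b) |e_{n+1}| ≈ 1.434e-11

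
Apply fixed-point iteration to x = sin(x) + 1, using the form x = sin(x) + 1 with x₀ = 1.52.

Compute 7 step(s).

Equation: x = sin(x) + 1
Fixed-point form: x = sin(x) + 1
x₀ = 1.52

x_1 = g(1.520000) = 1.998710
x_2 = g(1.998710) = 1.909833
x_3 = g(1.909833) = 1.943075
x_4 = g(1.943075) = 1.931501
x_5 = g(1.931501) = 1.935648
x_6 = g(1.935648) = 1.934177
x_7 = g(1.934177) = 1.934701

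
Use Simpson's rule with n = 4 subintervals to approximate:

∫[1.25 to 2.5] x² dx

f(x) = x²
a = 1.25, b = 2.5, n = 4
h = (b - a)/n = 0.312500

Simpson's rule: (h/3)[f(x₀) + 4f(x₁) + 2f(x₂) + ... + f(xₙ)]

x_0 = 1.2500, f(x_0) = 1.562500, coefficient = 1
x_1 = 1.5625, f(x_1) = 2.441406, coefficient = 4
x_2 = 1.8750, f(x_2) = 3.515625, coefficient = 2
x_3 = 2.1875, f(x_3) = 4.785156, coefficient = 4
x_4 = 2.5000, f(x_4) = 6.250000, coefficient = 1

I ≈ (0.312500/3) × 43.750000 = 4.557292
Exact value: 4.557292
Error: 0.000000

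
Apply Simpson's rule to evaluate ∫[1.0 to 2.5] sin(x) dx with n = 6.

f(x) = sin(x)
a = 1.0, b = 2.5, n = 6
h = (b - a)/n = 0.250000

Simpson's rule: (h/3)[f(x₀) + 4f(x₁) + 2f(x₂) + ... + f(xₙ)]

x_0 = 1.0000, f(x_0) = 0.841471, coefficient = 1
x_1 = 1.2500, f(x_1) = 0.948985, coefficient = 4
x_2 = 1.5000, f(x_2) = 0.997495, coefficient = 2
x_3 = 1.7500, f(x_3) = 0.983986, coefficient = 4
x_4 = 2.0000, f(x_4) = 0.909297, coefficient = 2
x_5 = 2.2500, f(x_5) = 0.778073, coefficient = 4
x_6 = 2.5000, f(x_6) = 0.598472, coefficient = 1

I ≈ (0.250000/3) × 16.097703 = 1.341475
Exact value: 1.341446
Error: 0.000029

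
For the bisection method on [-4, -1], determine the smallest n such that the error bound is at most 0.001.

We need (b-a)/2^n ≤ 0.001
(-1 - (-4))/2^n ≤ 0.001
3/2^n ≤ 0.001
2^n ≥ 3000
n ≥ log₂(3000) = 11.55
n ≥ 12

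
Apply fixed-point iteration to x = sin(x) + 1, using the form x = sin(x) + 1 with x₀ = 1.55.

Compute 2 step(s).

Equation: x = sin(x) + 1
Fixed-point form: x = sin(x) + 1
x₀ = 1.55

x_1 = g(1.550000) = 1.999784
x_2 = g(1.999784) = 1.909387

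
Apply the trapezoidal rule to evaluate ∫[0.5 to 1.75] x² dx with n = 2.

f(x) = x²
a = 0.5, b = 1.75, n = 2
h = (b - a)/n = 0.625000

Trapezoidal rule: (h/2)[f(x₀) + 2f(x₁) + 2f(x₂) + ... + f(xₙ)]

x_0 = 0.5000, f(x_0) = 0.250000, coefficient = 1
x_1 = 1.1250, f(x_1) = 1.265625, coefficient = 2
x_2 = 1.7500, f(x_2) = 3.062500, coefficient = 1

I ≈ (0.625000/2) × 5.843750 = 1.826172
Exact value: 1.744792
Error: 0.081380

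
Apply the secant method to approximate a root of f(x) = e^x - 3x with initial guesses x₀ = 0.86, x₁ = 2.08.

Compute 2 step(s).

f(x) = e^x - 3x
x₀ = 0.86, x₁ = 2.08

Secant formula: x_{n+1} = x_n - f(x_n)(x_n - x_{n-1})/(f(x_n) - f(x_{n-1}))

Iteration 1:
  f(0.860000) = -0.216839
  f(2.080000) = 1.764469
  x_2 = 2.080000 - 1.764469×(2.080000 - 0.860000)/(1.764469 - (-0.216839))
       = 0.993520
Iteration 2:
  f(2.080000) = 1.764469
  f(0.993520) = -0.279836
  x_3 = 0.993520 - (-0.279836)×(0.993520 - 2.080000)/(-0.279836 - 1.764469)
       = 1.142243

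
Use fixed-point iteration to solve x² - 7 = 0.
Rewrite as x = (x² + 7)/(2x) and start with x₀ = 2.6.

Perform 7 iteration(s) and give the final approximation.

Equation: x² - 7 = 0
Fixed-point form: x = (x² + 7)/(2x)
x₀ = 2.6

x_1 = g(2.600000) = 2.646154
x_2 = g(2.646154) = 2.645751
x_3 = g(2.645751) = 2.645751
x_4 = g(2.645751) = 2.645751
x_5 = g(2.645751) = 2.645751
x_6 = g(2.645751) = 2.645751
x_7 = g(2.645751) = 2.645751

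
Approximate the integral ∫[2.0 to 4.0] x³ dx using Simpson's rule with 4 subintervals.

f(x) = x³
a = 2.0, b = 4.0, n = 4
h = (b - a)/n = 0.500000

Simpson's rule: (h/3)[f(x₀) + 4f(x₁) + 2f(x₂) + ... + f(xₙ)]

x_0 = 2.0000, f(x_0) = 8.000000, coefficient = 1
x_1 = 2.5000, f(x_1) = 15.625000, coefficient = 4
x_2 = 3.0000, f(x_2) = 27.000000, coefficient = 2
x_3 = 3.5000, f(x_3) = 42.875000, coefficient = 4
x_4 = 4.0000, f(x_4) = 64.000000, coefficient = 1

I ≈ (0.500000/3) × 360.000000 = 60.000000
Exact value: 60.000000
Error: 0.000000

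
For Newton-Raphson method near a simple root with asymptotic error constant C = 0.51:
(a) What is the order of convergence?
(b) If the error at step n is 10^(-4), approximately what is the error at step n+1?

(a) Newton-Raphson has quadratic (order 2) convergence near simple roots.
    This means |e_{n+1}| ≈ C|e_n|².

(b) With |e_n| = 10^(-4) and C = 0.51:
    |e_{n+1}| ≈ 0.51 × (10^(-4))² = 0.51 × 10^(-8)

(a) 2 (quadratic); (b) |e_{n+1}| ≈ 5.100e-09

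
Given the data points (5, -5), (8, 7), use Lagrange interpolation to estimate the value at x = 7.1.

Lagrange interpolation formula:
P(x) = Σ yᵢ × Lᵢ(x)
where Lᵢ(x) = Π_{j≠i} (x - xⱼ)/(xᵢ - xⱼ)

L_0(7.1) = (7.1 - 8)/(5 - 8) = 0.300000
L_1(7.1) = (7.1 - 5)/(8 - 5) = 0.700000

P(7.1) = (-5)×L_0(7.1) + 7×L_1(7.1)
P(7.1) = 3.400000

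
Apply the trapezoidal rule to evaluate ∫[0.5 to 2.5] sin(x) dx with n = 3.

f(x) = sin(x)
a = 0.5, b = 2.5, n = 3
h = (b - a)/n = 0.666667

Trapezoidal rule: (h/2)[f(x₀) + 2f(x₁) + 2f(x₂) + ... + f(xₙ)]

x_0 = 0.5000, f(x_0) = 0.479426, coefficient = 1
x_1 = 1.1667, f(x_1) = 0.919445, coefficient = 2
x_2 = 1.8333, f(x_2) = 0.965735, coefficient = 2
x_3 = 2.5000, f(x_3) = 0.598472, coefficient = 1

I ≈ (0.666667/2) × 4.848257 = 1.616086
Exact value: 1.678726
Error: 0.062641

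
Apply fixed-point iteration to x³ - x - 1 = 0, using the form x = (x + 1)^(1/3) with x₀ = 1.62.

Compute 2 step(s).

Equation: x³ - x - 1 = 0
Fixed-point form: x = (x + 1)^(1/3)
x₀ = 1.62

x_1 = g(1.620000) = 1.378586
x_2 = g(1.378586) = 1.334872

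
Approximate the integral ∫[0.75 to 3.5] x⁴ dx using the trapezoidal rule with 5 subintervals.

f(x) = x⁴
a = 0.75, b = 3.5, n = 5
h = (b - a)/n = 0.550000

Trapezoidal rule: (h/2)[f(x₀) + 2f(x₁) + 2f(x₂) + ... + f(xₙ)]

x_0 = 0.7500, f(x_0) = 0.316406, coefficient = 1
x_1 = 1.3000, f(x_1) = 2.856100, coefficient = 2
x_2 = 1.8500, f(x_2) = 11.713506, coefficient = 2
x_3 = 2.4000, f(x_3) = 33.177600, coefficient = 2
x_4 = 2.9500, f(x_4) = 75.733506, coefficient = 2
x_5 = 3.5000, f(x_5) = 150.062500, coefficient = 1

I ≈ (0.550000/2) × 397.340331 = 109.268591
Exact value: 104.996289
Error: 4.272302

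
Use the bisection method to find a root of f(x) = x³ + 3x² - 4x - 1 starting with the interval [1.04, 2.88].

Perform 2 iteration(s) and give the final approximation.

f(x) = x³ + 3x² - 4x - 1
Initial interval: [1.04, 2.88]

Iteration 1:
  c_1 = (1.040000 + 2.880000)/2 = 1.960000
  f(c_1) = f(1.960000) = 10.214336
  f(a) × f(c) < 0, new interval: [1.040000, 1.960000]
Iteration 2:
  c_2 = (1.040000 + 1.960000)/2 = 1.500000
  f(c_2) = f(1.500000) = 3.125000
  f(a) × f(c) < 0, new interval: [1.040000, 1.500000]

After 2 iteration(s), the approximation is c_2 = 1.500000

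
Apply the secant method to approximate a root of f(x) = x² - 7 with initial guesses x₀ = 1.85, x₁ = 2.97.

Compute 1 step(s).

f(x) = x² - 7
x₀ = 1.85, x₁ = 2.97

Secant formula: x_{n+1} = x_n - f(x_n)(x_n - x_{n-1})/(f(x_n) - f(x_{n-1}))

Iteration 1:
  f(1.850000) = -3.577500
  f(2.970000) = 1.820900
  x_2 = 2.970000 - 1.820900×(2.970000 - 1.850000)/(1.820900 - (-3.577500))
       = 2.592220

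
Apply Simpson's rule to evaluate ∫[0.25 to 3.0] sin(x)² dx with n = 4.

f(x) = sin(x)²
a = 0.25, b = 3.0, n = 4
h = (b - a)/n = 0.687500

Simpson's rule: (h/3)[f(x₀) + 4f(x₁) + 2f(x₂) + ... + f(xₙ)]

x_0 = 0.2500, f(x_0) = 0.061209, coefficient = 1
x_1 = 0.9375, f(x_1) = 0.649767, coefficient = 4
x_2 = 1.6250, f(x_2) = 0.997065, coefficient = 2
x_3 = 2.3125, f(x_3) = 0.543639, coefficient = 4
x_4 = 3.0000, f(x_4) = 0.019915, coefficient = 1

I ≈ (0.687500/3) × 6.848876 = 1.569534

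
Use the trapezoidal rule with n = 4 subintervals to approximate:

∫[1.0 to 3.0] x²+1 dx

f(x) = x²+1
a = 1.0, b = 3.0, n = 4
h = (b - a)/n = 0.500000

Trapezoidal rule: (h/2)[f(x₀) + 2f(x₁) + 2f(x₂) + ... + f(xₙ)]

x_0 = 1.0000, f(x_0) = 2.000000, coefficient = 1
x_1 = 1.5000, f(x_1) = 3.250000, coefficient = 2
x_2 = 2.0000, f(x_2) = 5.000000, coefficient = 2
x_3 = 2.5000, f(x_3) = 7.250000, coefficient = 2
x_4 = 3.0000, f(x_4) = 10.000000, coefficient = 1

I ≈ (0.500000/2) × 43.000000 = 10.750000
Exact value: 10.666667
Error: 0.083333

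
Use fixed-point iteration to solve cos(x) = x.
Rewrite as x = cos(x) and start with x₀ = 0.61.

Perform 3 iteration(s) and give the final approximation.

Equation: cos(x) = x
Fixed-point form: x = cos(x)
x₀ = 0.61

x_1 = g(0.610000) = 0.819648
x_2 = g(0.819648) = 0.682479
x_3 = g(0.682479) = 0.776012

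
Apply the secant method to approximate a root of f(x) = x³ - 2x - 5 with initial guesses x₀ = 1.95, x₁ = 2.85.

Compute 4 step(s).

f(x) = x³ - 2x - 5
x₀ = 1.95, x₁ = 2.85

Secant formula: x_{n+1} = x_n - f(x_n)(x_n - x_{n-1})/(f(x_n) - f(x_{n-1}))

Iteration 1:
  f(1.950000) = -1.485125
  f(2.850000) = 12.449125
  x_2 = 2.850000 - 12.449125×(2.850000 - 1.950000)/(12.449125 - (-1.485125))
       = 2.045923
Iteration 2:
  f(2.850000) = 12.449125
  f(2.045923) = -0.528022
  x_3 = 2.045923 - (-0.528022)×(2.045923 - 2.850000)/(-0.528022 - 12.449125)
       = 2.078640
Iteration 3:
  f(2.045923) = -0.528022
  f(2.078640) = -0.176013
  x_4 = 2.078640 - (-0.176013)×(2.078640 - 2.045923)/(-0.176013 - (-0.528022))
       = 2.094999
Iteration 4:
  f(2.078640) = -0.176013
  f(2.094999) = 0.004993
  x_5 = 2.094999 - 0.004993×(2.094999 - 2.078640)/(0.004993 - (-0.176013))
       = 2.094547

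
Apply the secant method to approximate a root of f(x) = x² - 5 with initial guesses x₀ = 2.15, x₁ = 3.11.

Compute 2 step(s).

f(x) = x² - 5
x₀ = 2.15, x₁ = 3.11

Secant formula: x_{n+1} = x_n - f(x_n)(x_n - x_{n-1})/(f(x_n) - f(x_{n-1}))

Iteration 1:
  f(2.150000) = -0.377500
  f(3.110000) = 4.672100
  x_2 = 3.110000 - 4.672100×(3.110000 - 2.150000)/(4.672100 - (-0.377500))
       = 2.221768
Iteration 2:
  f(3.110000) = 4.672100
  f(2.221768) = -0.063747
  x_3 = 2.221768 - (-0.063747)×(2.221768 - 3.110000)/(-0.063747 - 4.672100)
       = 2.233724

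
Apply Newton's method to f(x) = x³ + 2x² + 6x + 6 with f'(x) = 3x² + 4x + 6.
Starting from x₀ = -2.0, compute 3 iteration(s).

f(x) = x³ + 2x² + 6x + 6
f'(x) = 3x² + 4x + 6
x₀ = -2.0

Newton-Raphson formula: x_{n+1} = x_n - f(x_n)/f'(x_n)

Iteration 1:
  f(-2.000000) = -6.000000
  f'(-2.000000) = 10.000000
  x_1 = -2.000000 - (-6.000000)/10.000000 = -1.400000
Iteration 2:
  f(-1.400000) = -1.224000
  f'(-1.400000) = 6.280000
  x_2 = -1.400000 - (-1.224000)/6.280000 = -1.205096
Iteration 3:
  f(-1.205096) = -0.076169
  f'(-1.205096) = 5.536384
  x_3 = -1.205096 - (-0.076169)/5.536384 = -1.191338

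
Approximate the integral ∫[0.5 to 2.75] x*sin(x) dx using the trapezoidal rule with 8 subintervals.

f(x) = x*sin(x)
a = 0.5, b = 2.75, n = 8
h = (b - a)/n = 0.281250

Trapezoidal rule: (h/2)[f(x₀) + 2f(x₁) + 2f(x₂) + ... + f(xₙ)]

x_0 = 0.5000, f(x_0) = 0.239713, coefficient = 1
x_1 = 0.7812, f(x_1) = 0.550131, coefficient = 2
x_2 = 1.0625, f(x_2) = 0.928173, coefficient = 2
x_3 = 1.3438, f(x_3) = 1.309263, coefficient = 2
x_4 = 1.6250, f(x_4) = 1.622613, coefficient = 2
x_5 = 1.9062, f(x_5) = 1.799998, coefficient = 2
x_6 = 2.1875, f(x_6) = 1.784539, coefficient = 2
x_7 = 2.4688, f(x_7) = 1.538554, coefficient = 2
x_8 = 2.7500, f(x_8) = 1.049568, coefficient = 1

I ≈ (0.281250/2) × 20.355823 = 2.862538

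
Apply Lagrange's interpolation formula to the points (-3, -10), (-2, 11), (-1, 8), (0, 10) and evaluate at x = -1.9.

Lagrange interpolation formula:
P(x) = Σ yᵢ × Lᵢ(x)
where Lᵢ(x) = Π_{j≠i} (x - xⱼ)/(xᵢ - xⱼ)

L_0(-1.9) = (-1.9 - (-2))/(-3 - (-2)) × (-1.9 - (-1))/(-3 - (-1)) × (-1.9 - 0)/(-3 - 0) = -0.028500
L_1(-1.9) = (-1.9 - (-3))/(-2 - (-3)) × (-1.9 - (-1))/(-2 - (-1)) × (-1.9 - 0)/(-2 - 0) = 0.940500
L_2(-1.9) = (-1.9 - (-3))/(-1 - (-3)) × (-1.9 - (-2))/(-1 - (-2)) × (-1.9 - 0)/(-1 - 0) = 0.104500
L_3(-1.9) = (-1.9 - (-3))/(0 - (-3)) × (-1.9 - (-2))/(0 - (-2)) × (-1.9 - (-1))/(0 - (-1)) = -0.016500

P(-1.9) = (-10)×L_0(-1.9) + 11×L_1(-1.9) + 8×L_2(-1.9) + 10×L_3(-1.9)
P(-1.9) = 11.301500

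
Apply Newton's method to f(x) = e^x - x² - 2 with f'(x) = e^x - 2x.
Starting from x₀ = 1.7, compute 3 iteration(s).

f(x) = e^x - x² - 2
f'(x) = e^x - 2x
x₀ = 1.7

Newton-Raphson formula: x_{n+1} = x_n - f(x_n)/f'(x_n)

Iteration 1:
  f(1.700000) = 0.583947
  f'(1.700000) = 2.073947
  x_1 = 1.700000 - 0.583947/2.073947 = 1.418437
Iteration 2:
  f(1.418437) = 0.118695
  f'(1.418437) = 1.293785
  x_2 = 1.418437 - 0.118695/1.293785 = 1.326694
Iteration 3:
  f(1.326694) = 0.008447
  f'(1.326694) = 1.115176
  x_3 = 1.326694 - 0.008447/1.115176 = 1.319119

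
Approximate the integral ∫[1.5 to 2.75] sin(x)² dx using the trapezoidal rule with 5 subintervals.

f(x) = sin(x)²
a = 1.5, b = 2.75, n = 5
h = (b - a)/n = 0.250000

Trapezoidal rule: (h/2)[f(x₀) + 2f(x₁) + 2f(x₂) + ... + f(xₙ)]

x_0 = 1.5000, f(x_0) = 0.994996, coefficient = 1
x_1 = 1.7500, f(x_1) = 0.968228, coefficient = 2
x_2 = 2.0000, f(x_2) = 0.826822, coefficient = 2
x_3 = 2.2500, f(x_3) = 0.605398, coefficient = 2
x_4 = 2.5000, f(x_4) = 0.358169, coefficient = 2
x_5 = 2.7500, f(x_5) = 0.145665, coefficient = 1

I ≈ (0.250000/2) × 6.657895 = 0.832237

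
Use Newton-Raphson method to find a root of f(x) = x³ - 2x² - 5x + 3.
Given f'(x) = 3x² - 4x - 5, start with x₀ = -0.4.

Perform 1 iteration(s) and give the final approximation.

f(x) = x³ - 2x² - 5x + 3
f'(x) = 3x² - 4x - 5
x₀ = -0.4

Newton-Raphson formula: x_{n+1} = x_n - f(x_n)/f'(x_n)

Iteration 1:
  f(-0.400000) = 4.616000
  f'(-0.400000) = -2.920000
  x_1 = -0.400000 - 4.616000/(-2.920000) = 1.180822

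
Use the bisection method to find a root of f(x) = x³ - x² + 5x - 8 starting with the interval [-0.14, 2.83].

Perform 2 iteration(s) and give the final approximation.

f(x) = x³ - x² + 5x - 8
Initial interval: [-0.14, 2.83]

Iteration 1:
  c_1 = (-0.140000 + 2.830000)/2 = 1.345000
  f(c_1) = f(1.345000) = -0.650886
  f(a) × f(c) ≥ 0, new interval: [1.345000, 2.830000]
Iteration 2:
  c_2 = (1.345000 + 2.830000)/2 = 2.087500
  f(c_2) = f(2.087500) = 7.176451
  f(a) × f(c) < 0, new interval: [1.345000, 2.087500]

After 2 iteration(s), the approximation is c_2 = 2.087500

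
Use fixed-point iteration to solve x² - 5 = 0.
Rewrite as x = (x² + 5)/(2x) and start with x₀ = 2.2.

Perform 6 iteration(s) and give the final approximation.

Equation: x² - 5 = 0
Fixed-point form: x = (x² + 5)/(2x)
x₀ = 2.2

x_1 = g(2.200000) = 2.236364
x_2 = g(2.236364) = 2.236068
x_3 = g(2.236068) = 2.236068
x_4 = g(2.236068) = 2.236068
x_5 = g(2.236068) = 2.236068
x_6 = g(2.236068) = 2.236068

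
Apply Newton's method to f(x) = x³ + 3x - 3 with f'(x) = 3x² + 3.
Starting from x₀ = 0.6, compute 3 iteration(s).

f(x) = x³ + 3x - 3
f'(x) = 3x² + 3
x₀ = 0.6

Newton-Raphson formula: x_{n+1} = x_n - f(x_n)/f'(x_n)

Iteration 1:
  f(0.600000) = -0.984000
  f'(0.600000) = 4.080000
  x_1 = 0.600000 - (-0.984000)/4.080000 = 0.841176
Iteration 2:
  f(0.841176) = 0.118727
  f'(0.841176) = 5.122734
  x_2 = 0.841176 - 0.118727/5.122734 = 0.818000
Iteration 3:
  f(0.818000) = 0.001343
  f'(0.818000) = 5.007372
  x_3 = 0.818000 - 0.001343/5.007372 = 0.817732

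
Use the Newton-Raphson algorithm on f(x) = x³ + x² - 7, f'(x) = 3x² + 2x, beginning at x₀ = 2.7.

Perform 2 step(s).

f(x) = x³ + x² - 7
f'(x) = 3x² + 2x
x₀ = 2.7

Newton-Raphson formula: x_{n+1} = x_n - f(x_n)/f'(x_n)

Iteration 1:
  f(2.700000) = 19.973000
  f'(2.700000) = 27.270000
  x_1 = 2.700000 - 19.973000/27.270000 = 1.967583
Iteration 2:
  f(1.967583) = 4.488657
  f'(1.967583) = 15.549320
  x_2 = 1.967583 - 4.488657/15.549320 = 1.678911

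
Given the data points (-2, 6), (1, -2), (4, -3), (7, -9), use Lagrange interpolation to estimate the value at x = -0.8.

Lagrange interpolation formula:
P(x) = Σ yᵢ × Lᵢ(x)
where Lᵢ(x) = Π_{j≠i} (x - xⱼ)/(xᵢ - xⱼ)

L_0(-0.8) = (-0.8 - 1)/(-2 - 1) × (-0.8 - 4)/(-2 - 4) × (-0.8 - 7)/(-2 - 7) = 0.416000
L_1(-0.8) = (-0.8 - (-2))/(1 - (-2)) × (-0.8 - 4)/(1 - 4) × (-0.8 - 7)/(1 - 7) = 0.832000
L_2(-0.8) = (-0.8 - (-2))/(4 - (-2)) × (-0.8 - 1)/(4 - 1) × (-0.8 - 7)/(4 - 7) = -0.312000
L_3(-0.8) = (-0.8 - (-2))/(7 - (-2)) × (-0.8 - 1)/(7 - 1) × (-0.8 - 4)/(7 - 4) = 0.064000

P(-0.8) = 6×L_0(-0.8) + (-2)×L_1(-0.8) + (-3)×L_2(-0.8) + (-9)×L_3(-0.8)
P(-0.8) = 1.192000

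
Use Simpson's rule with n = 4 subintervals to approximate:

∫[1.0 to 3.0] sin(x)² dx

f(x) = sin(x)²
a = 1.0, b = 3.0, n = 4
h = (b - a)/n = 0.500000

Simpson's rule: (h/3)[f(x₀) + 4f(x₁) + 2f(x₂) + ... + f(xₙ)]

x_0 = 1.0000, f(x_0) = 0.708073, coefficient = 1
x_1 = 1.5000, f(x_1) = 0.994996, coefficient = 4
x_2 = 2.0000, f(x_2) = 0.826822, coefficient = 2
x_3 = 2.5000, f(x_3) = 0.358169, coefficient = 4
x_4 = 3.0000, f(x_4) = 0.019915, coefficient = 1

I ≈ (0.500000/3) × 7.794293 = 1.299049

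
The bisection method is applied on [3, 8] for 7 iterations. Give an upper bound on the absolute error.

Bisection error bound: |error| ≤ (b-a)/2^n
|error| ≤ (8 - 3)/2^7 = 5/2^7
|error| ≤ 0.0390625000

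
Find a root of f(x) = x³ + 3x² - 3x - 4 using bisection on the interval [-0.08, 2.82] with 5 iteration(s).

f(x) = x³ + 3x² - 3x - 4
Initial interval: [-0.08, 2.82]

Iteration 1:
  c_1 = (-0.080000 + 2.820000)/2 = 1.370000
  f(c_1) = f(1.370000) = 0.092053
  f(a) × f(c) < 0, new interval: [-0.080000, 1.370000]
Iteration 2:
  c_2 = (-0.080000 + 1.370000)/2 = 0.645000
  f(c_2) = f(0.645000) = -4.418589
  f(a) × f(c) ≥ 0, new interval: [0.645000, 1.370000]
Iteration 3:
  c_3 = (0.645000 + 1.370000)/2 = 1.007500
  f(c_3) = f(1.007500) = -2.954662
  f(a) × f(c) ≥ 0, new interval: [1.007500, 1.370000]
Iteration 4:
  c_4 = (1.007500 + 1.370000)/2 = 1.188750
  f(c_4) = f(1.188750) = -1.647016
  f(a) × f(c) ≥ 0, new interval: [1.188750, 1.370000]
Iteration 5:
  c_5 = (1.188750 + 1.370000)/2 = 1.279375
  f(c_5) = f(1.279375) = -0.833642
  f(a) × f(c) ≥ 0, new interval: [1.279375, 1.370000]

After 5 iteration(s), the approximation is c_5 = 1.279375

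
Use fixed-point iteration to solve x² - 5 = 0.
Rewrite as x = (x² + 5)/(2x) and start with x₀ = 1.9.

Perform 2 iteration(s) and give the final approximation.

Equation: x² - 5 = 0
Fixed-point form: x = (x² + 5)/(2x)
x₀ = 1.9

x_1 = g(1.900000) = 2.265789
x_2 = g(2.265789) = 2.236263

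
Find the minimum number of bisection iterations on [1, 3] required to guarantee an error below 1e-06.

We need (b-a)/2^n ≤ 1e-06
(3 - 1)/2^n ≤ 1e-06
2/2^n ≤ 1e-06
2^n ≥ 2000000
n ≥ log₂(2000000) = 20.93
n ≥ 21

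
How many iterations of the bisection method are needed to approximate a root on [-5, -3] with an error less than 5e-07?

We need (b-a)/2^n ≤ 5e-07
(-3 - (-5))/2^n ≤ 5e-07
2/2^n ≤ 5e-07
2^n ≥ 4000000
n ≥ log₂(4000000) = 21.93
n ≥ 22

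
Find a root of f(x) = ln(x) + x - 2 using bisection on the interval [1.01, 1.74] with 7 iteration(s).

f(x) = ln(x) + x - 2
Initial interval: [1.01, 1.74]

Iteration 1:
  c_1 = (1.010000 + 1.740000)/2 = 1.375000
  f(c_1) = f(1.375000) = -0.306546
  f(a) × f(c) ≥ 0, new interval: [1.375000, 1.740000]
Iteration 2:
  c_2 = (1.375000 + 1.740000)/2 = 1.557500
  f(c_2) = f(1.557500) = 0.000582
  f(a) × f(c) < 0, new interval: [1.375000, 1.557500]
Iteration 3:
  c_3 = (1.375000 + 1.557500)/2 = 1.466250
  f(c_3) = f(1.466250) = -0.151042
  f(a) × f(c) ≥ 0, new interval: [1.466250, 1.557500]
Iteration 4:
  c_4 = (1.466250 + 1.557500)/2 = 1.511875
  f(c_4) = f(1.511875) = -0.074774
  f(a) × f(c) ≥ 0, new interval: [1.511875, 1.557500]
Iteration 5:
  c_5 = (1.511875 + 1.557500)/2 = 1.534687
  f(c_5) = f(1.534687) = -0.036986
  f(a) × f(c) ≥ 0, new interval: [1.534687, 1.557500]
Iteration 6:
  c_6 = (1.534687 + 1.557500)/2 = 1.546094
  f(c_6) = f(1.546094) = -0.018175
  f(a) × f(c) ≥ 0, new interval: [1.546094, 1.557500]
Iteration 7:
  c_7 = (1.546094 + 1.557500)/2 = 1.551797
  f(c_7) = f(1.551797) = -0.008790
  f(a) × f(c) ≥ 0, new interval: [1.551797, 1.557500]

After 7 iteration(s), the approximation is c_7 = 1.551797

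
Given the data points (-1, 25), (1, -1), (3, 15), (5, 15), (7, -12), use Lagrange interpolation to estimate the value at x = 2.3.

Lagrange interpolation formula:
P(x) = Σ yᵢ × Lᵢ(x)
where Lᵢ(x) = Π_{j≠i} (x - xⱼ)/(xᵢ - xⱼ)

L_0(2.3) = (2.3 - 1)/(-1 - 1) × (2.3 - 3)/(-1 - 3) × (2.3 - 5)/(-1 - 5) × (2.3 - 7)/(-1 - 7) = -0.030073
L_1(2.3) = (2.3 - (-1))/(1 - (-1)) × (2.3 - 3)/(1 - 3) × (2.3 - 5)/(1 - 5) × (2.3 - 7)/(1 - 7) = 0.305353
L_2(2.3) = (2.3 - (-1))/(3 - (-1)) × (2.3 - 1)/(3 - 1) × (2.3 - 5)/(3 - 5) × (2.3 - 7)/(3 - 7) = 0.850627
L_3(2.3) = (2.3 - (-1))/(5 - (-1)) × (2.3 - 1)/(5 - 1) × (2.3 - 3)/(5 - 3) × (2.3 - 7)/(5 - 7) = -0.147022
L_4(2.3) = (2.3 - (-1))/(7 - (-1)) × (2.3 - 1)/(7 - 1) × (2.3 - 3)/(7 - 3) × (2.3 - 5)/(7 - 5) = 0.021115

P(2.3) = 25×L_0(2.3) + (-1)×L_1(2.3) + 15×L_2(2.3) + 15×L_3(2.3) + (-12)×L_4(2.3)
P(2.3) = 9.243523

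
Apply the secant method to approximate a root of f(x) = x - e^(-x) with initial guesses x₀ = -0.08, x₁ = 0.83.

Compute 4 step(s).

f(x) = x - e^(-x)
x₀ = -0.08, x₁ = 0.83

Secant formula: x_{n+1} = x_n - f(x_n)(x_n - x_{n-1})/(f(x_n) - f(x_{n-1}))

Iteration 1:
  f(-0.080000) = -1.163287
  f(0.830000) = 0.393951
  x_2 = 0.830000 - 0.393951×(0.830000 - (-0.080000))/(0.393951 - (-1.163287))
       = 0.599788
Iteration 2:
  f(0.830000) = 0.393951
  f(0.599788) = 0.050860
  x_3 = 0.599788 - 0.050860×(0.599788 - 0.830000)/(0.050860 - 0.393951)
       = 0.565661
Iteration 3:
  f(0.599788) = 0.050860
  f(0.565661) = -0.002323
  x_4 = 0.565661 - (-0.002323)×(0.565661 - 0.599788)/(-0.002323 - 0.050860)
       = 0.567152
Iteration 4:
  f(0.565661) = -0.002323
  f(0.567152) = 0.000014
  x_5 = 0.567152 - 0.000014×(0.567152 - 0.565661)/(0.000014 - (-0.002323))
       = 0.567143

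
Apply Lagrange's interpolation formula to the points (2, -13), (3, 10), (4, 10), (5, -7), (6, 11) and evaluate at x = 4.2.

Lagrange interpolation formula:
P(x) = Σ yᵢ × Lᵢ(x)
where Lᵢ(x) = Π_{j≠i} (x - xⱼ)/(xᵢ - xⱼ)

L_0(4.2) = (4.2 - 3)/(2 - 3) × (4.2 - 4)/(2 - 4) × (4.2 - 5)/(2 - 5) × (4.2 - 6)/(2 - 6) = 0.014400
L_1(4.2) = (4.2 - 2)/(3 - 2) × (4.2 - 4)/(3 - 4) × (4.2 - 5)/(3 - 5) × (4.2 - 6)/(3 - 6) = -0.105600
L_2(4.2) = (4.2 - 2)/(4 - 2) × (4.2 - 3)/(4 - 3) × (4.2 - 5)/(4 - 5) × (4.2 - 6)/(4 - 6) = 0.950400
L_3(4.2) = (4.2 - 2)/(5 - 2) × (4.2 - 3)/(5 - 3) × (4.2 - 4)/(5 - 4) × (4.2 - 6)/(5 - 6) = 0.158400
L_4(4.2) = (4.2 - 2)/(6 - 2) × (4.2 - 3)/(6 - 3) × (4.2 - 4)/(6 - 4) × (4.2 - 5)/(6 - 5) = -0.017600

P(4.2) = (-13)×L_0(4.2) + 10×L_1(4.2) + 10×L_2(4.2) + (-7)×L_3(4.2) + 11×L_4(4.2)
P(4.2) = 6.958400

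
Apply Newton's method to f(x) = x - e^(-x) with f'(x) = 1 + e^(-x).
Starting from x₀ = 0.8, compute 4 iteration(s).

f(x) = x - e^(-x)
f'(x) = 1 + e^(-x)
x₀ = 0.8

Newton-Raphson formula: x_{n+1} = x_n - f(x_n)/f'(x_n)

Iteration 1:
  f(0.800000) = 0.350671
  f'(0.800000) = 1.449329
  x_1 = 0.800000 - 0.350671/1.449329 = 0.558046
Iteration 2:
  f(0.558046) = -0.014280
  f'(0.558046) = 1.572326
  x_2 = 0.558046 - (-0.014280)/1.572326 = 0.567128
Iteration 3:
  f(0.567128) = -0.000024
  f'(0.567128) = 1.567152
  x_3 = 0.567128 - (-0.000024)/1.567152 = 0.567143
Iteration 4:
  f(0.567143) = 0.000000
  f'(0.567143) = 1.567143
  x_4 = 0.567143 - 0.000000/1.567143 = 0.567143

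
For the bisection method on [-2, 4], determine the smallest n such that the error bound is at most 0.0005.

We need (b-a)/2^n ≤ 0.0005
(4 - (-2))/2^n ≤ 0.0005
6/2^n ≤ 0.0005
2^n ≥ 12000
n ≥ log₂(12000) = 13.55
n ≥ 14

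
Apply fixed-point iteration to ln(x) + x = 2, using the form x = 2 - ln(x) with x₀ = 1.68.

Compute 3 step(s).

Equation: ln(x) + x = 2
Fixed-point form: x = 2 - ln(x)
x₀ = 1.68

x_1 = g(1.680000) = 1.481206
x_2 = g(1.481206) = 1.607143
x_3 = g(1.607143) = 1.525542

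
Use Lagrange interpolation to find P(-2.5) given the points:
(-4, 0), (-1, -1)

Lagrange interpolation formula:
P(x) = Σ yᵢ × Lᵢ(x)
where Lᵢ(x) = Π_{j≠i} (x - xⱼ)/(xᵢ - xⱼ)

L_0(-2.5) = (-2.5 - (-1))/(-4 - (-1)) = 0.500000
L_1(-2.5) = (-2.5 - (-4))/(-1 - (-4)) = 0.500000

P(-2.5) = 0×L_0(-2.5) + (-1)×L_1(-2.5)
P(-2.5) = -0.500000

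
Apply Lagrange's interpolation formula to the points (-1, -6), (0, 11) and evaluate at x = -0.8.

Lagrange interpolation formula:
P(x) = Σ yᵢ × Lᵢ(x)
where Lᵢ(x) = Π_{j≠i} (x - xⱼ)/(xᵢ - xⱼ)

L_0(-0.8) = (-0.8 - 0)/(-1 - 0) = 0.800000
L_1(-0.8) = (-0.8 - (-1))/(0 - (-1)) = 0.200000

P(-0.8) = (-6)×L_0(-0.8) + 11×L_1(-0.8)
P(-0.8) = -2.600000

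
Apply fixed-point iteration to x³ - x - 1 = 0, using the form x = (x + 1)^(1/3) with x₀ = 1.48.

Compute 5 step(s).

Equation: x³ - x - 1 = 0
Fixed-point form: x = (x + 1)^(1/3)
x₀ = 1.48

x_1 = g(1.480000) = 1.353580
x_2 = g(1.353580) = 1.330178
x_3 = g(1.330178) = 1.325754
x_4 = g(1.325754) = 1.324915
x_5 = g(1.324915) = 1.324755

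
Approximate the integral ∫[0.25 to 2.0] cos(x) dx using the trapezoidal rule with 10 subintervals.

f(x) = cos(x)
a = 0.25, b = 2.0, n = 10
h = (b - a)/n = 0.175000

Trapezoidal rule: (h/2)[f(x₀) + 2f(x₁) + 2f(x₂) + ... + f(xₙ)]

x_0 = 0.2500, f(x_0) = 0.968912, coefficient = 1
x_1 = 0.4250, f(x_1) = 0.911039, coefficient = 2
x_2 = 0.6000, f(x_2) = 0.825336, coefficient = 2
x_3 = 0.7750, f(x_3) = 0.714421, coefficient = 2
x_4 = 0.9500, f(x_4) = 0.581683, coefficient = 2
x_5 = 1.1250, f(x_5) = 0.431177, coefficient = 2
x_6 = 1.3000, f(x_6) = 0.267499, coefficient = 2
x_7 = 1.4750, f(x_7) = 0.095650, coefficient = 2
x_8 = 1.6500, f(x_8) = -0.079121, coefficient = 2
x_9 = 1.8250, f(x_9) = -0.251475, coefficient = 2
x_10 = 2.0000, f(x_10) = -0.416147, coefficient = 1

I ≈ (0.175000/2) × 7.545182 = 0.660203
Exact value: 0.661893
Error: 0.001690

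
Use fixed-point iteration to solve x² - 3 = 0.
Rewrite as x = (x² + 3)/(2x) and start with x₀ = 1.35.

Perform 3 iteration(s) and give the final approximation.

Equation: x² - 3 = 0
Fixed-point form: x = (x² + 3)/(2x)
x₀ = 1.35

x_1 = g(1.350000) = 1.786111
x_2 = g(1.786111) = 1.732869
x_3 = g(1.732869) = 1.732051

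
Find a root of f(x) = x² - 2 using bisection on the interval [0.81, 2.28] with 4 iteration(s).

f(x) = x² - 2
Initial interval: [0.81, 2.28]

Iteration 1:
  c_1 = (0.810000 + 2.280000)/2 = 1.545000
  f(c_1) = f(1.545000) = 0.387025
  f(a) × f(c) < 0, new interval: [0.810000, 1.545000]
Iteration 2:
  c_2 = (0.810000 + 1.545000)/2 = 1.177500
  f(c_2) = f(1.177500) = -0.613494
  f(a) × f(c) ≥ 0, new interval: [1.177500, 1.545000]
Iteration 3:
  c_3 = (1.177500 + 1.545000)/2 = 1.361250
  f(c_3) = f(1.361250) = -0.146998
  f(a) × f(c) ≥ 0, new interval: [1.361250, 1.545000]
Iteration 4:
  c_4 = (1.361250 + 1.545000)/2 = 1.453125
  f(c_4) = f(1.453125) = 0.111572
  f(a) × f(c) < 0, new interval: [1.361250, 1.453125]

After 4 iteration(s), the approximation is c_4 = 1.453125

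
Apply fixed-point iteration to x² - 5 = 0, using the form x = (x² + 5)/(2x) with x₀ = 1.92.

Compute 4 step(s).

Equation: x² - 5 = 0
Fixed-point form: x = (x² + 5)/(2x)
x₀ = 1.92

x_1 = g(1.920000) = 2.262083
x_2 = g(2.262083) = 2.236218
x_3 = g(2.236218) = 2.236068
x_4 = g(2.236068) = 2.236068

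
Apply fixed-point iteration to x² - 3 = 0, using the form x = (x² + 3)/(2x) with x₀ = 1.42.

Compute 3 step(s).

Equation: x² - 3 = 0
Fixed-point form: x = (x² + 3)/(2x)
x₀ = 1.42

x_1 = g(1.420000) = 1.766338
x_2 = g(1.766338) = 1.732384
x_3 = g(1.732384) = 1.732051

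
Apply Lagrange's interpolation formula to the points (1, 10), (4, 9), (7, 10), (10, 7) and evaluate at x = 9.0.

Lagrange interpolation formula:
P(x) = Σ yᵢ × Lᵢ(x)
where Lᵢ(x) = Π_{j≠i} (x - xⱼ)/(xᵢ - xⱼ)

L_0(9.0) = (9.0 - 4)/(1 - 4) × (9.0 - 7)/(1 - 7) × (9.0 - 10)/(1 - 10) = 0.061728
L_1(9.0) = (9.0 - 1)/(4 - 1) × (9.0 - 7)/(4 - 7) × (9.0 - 10)/(4 - 10) = -0.296296
L_2(9.0) = (9.0 - 1)/(7 - 1) × (9.0 - 4)/(7 - 4) × (9.0 - 10)/(7 - 10) = 0.740741
L_3(9.0) = (9.0 - 1)/(10 - 1) × (9.0 - 4)/(10 - 4) × (9.0 - 7)/(10 - 7) = 0.493827

P(9.0) = 10×L_0(9.0) + 9×L_1(9.0) + 10×L_2(9.0) + 7×L_3(9.0)
P(9.0) = 8.814815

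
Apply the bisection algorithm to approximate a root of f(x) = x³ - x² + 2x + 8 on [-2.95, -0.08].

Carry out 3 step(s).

f(x) = x³ - x² + 2x + 8
Initial interval: [-2.95, -0.08]

Iteration 1:
  c_1 = (-2.950000 + (-0.080000))/2 = -1.515000
  f(c_1) = f(-1.515000) = -0.802491
  f(a) × f(c) ≥ 0, new interval: [-1.515000, -0.080000]
Iteration 2:
  c_2 = (-1.515000 + (-0.080000))/2 = -0.797500
  f(c_2) = f(-0.797500) = 5.261779
  f(a) × f(c) < 0, new interval: [-1.515000, -0.797500]
Iteration 3:
  c_3 = (-1.515000 + (-0.797500))/2 = -1.156250
  f(c_3) = f(-1.156250) = 2.804779
  f(a) × f(c) < 0, new interval: [-1.515000, -1.156250]

After 3 iteration(s), the approximation is c_3 = -1.156250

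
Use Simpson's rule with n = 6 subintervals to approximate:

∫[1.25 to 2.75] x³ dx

f(x) = x³
a = 1.25, b = 2.75, n = 6
h = (b - a)/n = 0.250000

Simpson's rule: (h/3)[f(x₀) + 4f(x₁) + 2f(x₂) + ... + f(xₙ)]

x_0 = 1.2500, f(x_0) = 1.953125, coefficient = 1
x_1 = 1.5000, f(x_1) = 3.375000, coefficient = 4
x_2 = 1.7500, f(x_2) = 5.359375, coefficient = 2
x_3 = 2.0000, f(x_3) = 8.000000, coefficient = 4
x_4 = 2.2500, f(x_4) = 11.390625, coefficient = 2
x_5 = 2.5000, f(x_5) = 15.625000, coefficient = 4
x_6 = 2.7500, f(x_6) = 20.796875, coefficient = 1

I ≈ (0.250000/3) × 164.250000 = 13.687500
Exact value: 13.687500
Error: 0.000000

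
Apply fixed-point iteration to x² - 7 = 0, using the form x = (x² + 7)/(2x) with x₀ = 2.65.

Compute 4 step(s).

Equation: x² - 7 = 0
Fixed-point form: x = (x² + 7)/(2x)
x₀ = 2.65

x_1 = g(2.650000) = 2.645755
x_2 = g(2.645755) = 2.645751
x_3 = g(2.645751) = 2.645751
x_4 = g(2.645751) = 2.645751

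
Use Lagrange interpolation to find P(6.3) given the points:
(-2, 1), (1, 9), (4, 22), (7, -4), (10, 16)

Lagrange interpolation formula:
P(x) = Σ yᵢ × Lᵢ(x)
where Lᵢ(x) = Π_{j≠i} (x - xⱼ)/(xᵢ - xⱼ)

L_0(6.3) = (6.3 - 1)/(-2 - 1) × (6.3 - 4)/(-2 - 4) × (6.3 - 7)/(-2 - 7) × (6.3 - 10)/(-2 - 10) = 0.016241
L_1(6.3) = (6.3 - (-2))/(1 - (-2)) × (6.3 - 4)/(1 - 4) × (6.3 - 7)/(1 - 7) × (6.3 - 10)/(1 - 10) = -0.101735
L_2(6.3) = (6.3 - (-2))/(4 - (-2)) × (6.3 - 1)/(4 - 1) × (6.3 - 7)/(4 - 7) × (6.3 - 10)/(4 - 10) = 0.351648
L_3(6.3) = (6.3 - (-2))/(7 - (-2)) × (6.3 - 1)/(7 - 1) × (6.3 - 4)/(7 - 4) × (6.3 - 10)/(7 - 10) = 0.770278
L_4(6.3) = (6.3 - (-2))/(10 - (-2)) × (6.3 - 1)/(10 - 1) × (6.3 - 4)/(10 - 4) × (6.3 - 7)/(10 - 7) = -0.036432

P(6.3) = 1×L_0(6.3) + 9×L_1(6.3) + 22×L_2(6.3) + (-4)×L_3(6.3) + 16×L_4(6.3)
P(6.3) = 3.172871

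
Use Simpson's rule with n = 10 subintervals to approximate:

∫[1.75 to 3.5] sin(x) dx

f(x) = sin(x)
a = 1.75, b = 3.5, n = 10
h = (b - a)/n = 0.175000

Simpson's rule: (h/3)[f(x₀) + 4f(x₁) + 2f(x₂) + ... + f(xₙ)]

x_0 = 1.7500, f(x_0) = 0.983986, coefficient = 1
x_1 = 1.9250, f(x_1) = 0.937923, coefficient = 4
x_2 = 2.1000, f(x_2) = 0.863209, coefficient = 2
x_3 = 2.2750, f(x_3) = 0.762127, coefficient = 4
x_4 = 2.4500, f(x_4) = 0.637765, coefficient = 2
x_5 = 2.6250, f(x_5) = 0.493920, coefficient = 4
x_6 = 2.8000, f(x_6) = 0.334988, coefficient = 2
x_7 = 2.9750, f(x_7) = 0.165823, coefficient = 4
x_8 = 3.1500, f(x_8) = -0.008407, coefficient = 2
x_9 = 3.3250, f(x_9) = -0.182381, coefficient = 4
x_10 = 3.5000, f(x_10) = -0.350783, coefficient = 1

I ≈ (0.175000/3) × 12.997965 = 0.758215
Exact value: 0.758211
Error: 0.000004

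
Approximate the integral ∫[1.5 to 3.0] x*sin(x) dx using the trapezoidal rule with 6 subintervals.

f(x) = x*sin(x)
a = 1.5, b = 3.0, n = 6
h = (b - a)/n = 0.250000

Trapezoidal rule: (h/2)[f(x₀) + 2f(x₁) + 2f(x₂) + ... + f(xₙ)]

x_0 = 1.5000, f(x_0) = 1.496242, coefficient = 1
x_1 = 1.7500, f(x_1) = 1.721975, coefficient = 2
x_2 = 2.0000, f(x_2) = 1.818595, coefficient = 2
x_3 = 2.2500, f(x_3) = 1.750665, coefficient = 2
x_4 = 2.5000, f(x_4) = 1.496180, coefficient = 2
x_5 = 2.7500, f(x_5) = 1.049568, coefficient = 2
x_6 = 3.0000, f(x_6) = 0.423360, coefficient = 1

I ≈ (0.250000/2) × 17.593569 = 2.199196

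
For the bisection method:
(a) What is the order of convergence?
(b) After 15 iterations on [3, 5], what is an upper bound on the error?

(a) Bisection has linear (order 1) convergence; the error is halved each step.

(b) Error bound = (b-a)/2^n = (5 - 3)/2^{15}
    = 2/2^{15}

(a) 1 (linear); (b) error ≤ 6.10e-05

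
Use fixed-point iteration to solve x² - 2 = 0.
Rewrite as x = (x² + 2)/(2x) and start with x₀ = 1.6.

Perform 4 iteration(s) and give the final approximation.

Equation: x² - 2 = 0
Fixed-point form: x = (x² + 2)/(2x)
x₀ = 1.6

x_1 = g(1.600000) = 1.425000
x_2 = g(1.425000) = 1.414254
x_3 = g(1.414254) = 1.414214
x_4 = g(1.414214) = 1.414214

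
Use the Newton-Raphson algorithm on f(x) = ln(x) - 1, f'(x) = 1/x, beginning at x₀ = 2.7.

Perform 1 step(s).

f(x) = ln(x) - 1
f'(x) = 1/x
x₀ = 2.7

Newton-Raphson formula: x_{n+1} = x_n - f(x_n)/f'(x_n)

Iteration 1:
  f(2.700000) = -0.006748
  f'(2.700000) = 0.370370
  x_1 = 2.700000 - (-0.006748)/0.370370 = 2.718220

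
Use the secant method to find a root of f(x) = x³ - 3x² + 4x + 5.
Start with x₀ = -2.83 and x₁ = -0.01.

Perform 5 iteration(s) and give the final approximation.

f(x) = x³ - 3x² + 4x + 5
x₀ = -2.83, x₁ = -0.01

Secant formula: x_{n+1} = x_n - f(x_n)(x_n - x_{n-1})/(f(x_n) - f(x_{n-1}))

Iteration 1:
  f(-2.830000) = -53.011887
  f(-0.010000) = 4.959699
  x_2 = -0.010000 - 4.959699×(-0.010000 - (-2.830000))/(4.959699 - (-53.011887))
       = -0.251262
Iteration 2:
  f(-0.010000) = 4.959699
  f(-0.251262) = 3.789690
  x_3 = -0.251262 - 3.789690×(-0.251262 - (-0.010000))/(3.789690 - 4.959699)
       = -1.032717
Iteration 3:
  f(-0.251262) = 3.789690
  f(-1.032717) = -3.431779
  x_4 = -1.032717 - (-3.431779)×(-1.032717 - (-0.251262))/(-3.431779 - 3.789690)
       = -0.661355
Iteration 4:
  f(-1.032717) = -3.431779
  f(-0.661355) = 0.753139
  x_5 = -0.661355 - 0.753139×(-0.661355 - (-1.032717))/(0.753139 - (-3.431779))
       = -0.728187
Iteration 5:
  f(-0.661355) = 0.753139
  f(-0.728187) = 0.110356
  x_6 = -0.728187 - 0.110356×(-0.728187 - (-0.661355))/(0.110356 - 0.753139)
       = -0.739661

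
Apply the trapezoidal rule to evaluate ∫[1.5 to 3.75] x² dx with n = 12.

f(x) = x²
a = 1.5, b = 3.75, n = 12
h = (b - a)/n = 0.187500

Trapezoidal rule: (h/2)[f(x₀) + 2f(x₁) + 2f(x₂) + ... + f(xₙ)]

x_0 = 1.5000, f(x_0) = 2.250000, coefficient = 1
x_1 = 1.6875, f(x_1) = 2.847656, coefficient = 2
x_2 = 1.8750, f(x_2) = 3.515625, coefficient = 2
x_3 = 2.0625, f(x_3) = 4.253906, coefficient = 2
x_4 = 2.2500, f(x_4) = 5.062500, coefficient = 2
x_5 = 2.4375, f(x_5) = 5.941406, coefficient = 2
x_6 = 2.6250, f(x_6) = 6.890625, coefficient = 2
x_7 = 2.8125, f(x_7) = 7.910156, coefficient = 2
x_8 = 3.0000, f(x_8) = 9.000000, coefficient = 2
x_9 = 3.1875, f(x_9) = 10.160156, coefficient = 2
x_10 = 3.3750, f(x_10) = 11.390625, coefficient = 2
x_11 = 3.5625, f(x_11) = 12.691406, coefficient = 2
x_12 = 3.7500, f(x_12) = 14.062500, coefficient = 1

I ≈ (0.187500/2) × 175.640625 = 16.466309
Exact value: 16.453125
Error: 0.013184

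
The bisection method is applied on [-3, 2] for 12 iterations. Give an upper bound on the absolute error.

Bisection error bound: |error| ≤ (b-a)/2^n
|error| ≤ (2 - (-3))/2^12 = 5/2^12
|error| ≤ 0.0012207031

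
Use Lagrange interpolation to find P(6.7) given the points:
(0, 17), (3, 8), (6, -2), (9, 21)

Lagrange interpolation formula:
P(x) = Σ yᵢ × Lᵢ(x)
where Lᵢ(x) = Π_{j≠i} (x - xⱼ)/(xᵢ - xⱼ)

L_0(6.7) = (6.7 - 3)/(0 - 3) × (6.7 - 6)/(0 - 6) × (6.7 - 9)/(0 - 9) = 0.036772
L_1(6.7) = (6.7 - 0)/(3 - 0) × (6.7 - 6)/(3 - 6) × (6.7 - 9)/(3 - 9) = -0.199759
L_2(6.7) = (6.7 - 0)/(6 - 0) × (6.7 - 3)/(6 - 3) × (6.7 - 9)/(6 - 9) = 1.055870
L_3(6.7) = (6.7 - 0)/(9 - 0) × (6.7 - 3)/(9 - 3) × (6.7 - 6)/(9 - 6) = 0.107117

P(6.7) = 17×L_0(6.7) + 8×L_1(6.7) + (-2)×L_2(6.7) + 21×L_3(6.7)
P(6.7) = -0.835235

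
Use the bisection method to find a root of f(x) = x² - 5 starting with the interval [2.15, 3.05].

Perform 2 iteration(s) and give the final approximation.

f(x) = x² - 5
Initial interval: [2.15, 3.05]

Iteration 1:
  c_1 = (2.150000 + 3.050000)/2 = 2.600000
  f(c_1) = f(2.600000) = 1.760000
  f(a) × f(c) < 0, new interval: [2.150000, 2.600000]
Iteration 2:
  c_2 = (2.150000 + 2.600000)/2 = 2.375000
  f(c_2) = f(2.375000) = 0.640625
  f(a) × f(c) < 0, new interval: [2.150000, 2.375000]

After 2 iteration(s), the approximation is c_2 = 2.375000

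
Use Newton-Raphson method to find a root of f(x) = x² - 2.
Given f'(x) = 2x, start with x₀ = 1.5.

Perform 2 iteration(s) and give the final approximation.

f(x) = x² - 2
f'(x) = 2x
x₀ = 1.5

Newton-Raphson formula: x_{n+1} = x_n - f(x_n)/f'(x_n)

Iteration 1:
  f(1.500000) = 0.250000
  f'(1.500000) = 3.000000
  x_1 = 1.500000 - 0.250000/3.000000 = 1.416667
Iteration 2:
  f(1.416667) = 0.006944
  f'(1.416667) = 2.833333
  x_2 = 1.416667 - 0.006944/2.833333 = 1.414216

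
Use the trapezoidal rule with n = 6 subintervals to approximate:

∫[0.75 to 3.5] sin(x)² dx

f(x) = sin(x)²
a = 0.75, b = 3.5, n = 6
h = (b - a)/n = 0.458333

Trapezoidal rule: (h/2)[f(x₀) + 2f(x₁) + 2f(x₂) + ... + f(xₙ)]

x_0 = 0.7500, f(x_0) = 0.464631, coefficient = 1
x_1 = 1.2083, f(x_1) = 0.874274, coefficient = 2
x_2 = 1.6667, f(x_2) = 0.990837, coefficient = 2
x_3 = 2.1250, f(x_3) = 0.723044, coefficient = 2
x_4 = 2.5833, f(x_4) = 0.280593, coefficient = 2
x_5 = 3.0417, f(x_5) = 0.009952, coefficient = 2
x_6 = 3.5000, f(x_6) = 0.123049, coefficient = 1

I ≈ (0.458333/2) × 6.345081 = 1.454081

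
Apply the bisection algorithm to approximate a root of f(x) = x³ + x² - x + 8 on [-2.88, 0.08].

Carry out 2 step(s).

f(x) = x³ + x² - x + 8
Initial interval: [-2.88, 0.08]

Iteration 1:
  c_1 = (-2.880000 + 0.080000)/2 = -1.400000
  f(c_1) = f(-1.400000) = 8.616000
  f(a) × f(c) < 0, new interval: [-2.880000, -1.400000]
Iteration 2:
  c_2 = (-2.880000 + (-1.400000))/2 = -2.140000
  f(c_2) = f(-2.140000) = 4.919256
  f(a) × f(c) < 0, new interval: [-2.880000, -2.140000]

After 2 iteration(s), the approximation is c_2 = -2.140000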